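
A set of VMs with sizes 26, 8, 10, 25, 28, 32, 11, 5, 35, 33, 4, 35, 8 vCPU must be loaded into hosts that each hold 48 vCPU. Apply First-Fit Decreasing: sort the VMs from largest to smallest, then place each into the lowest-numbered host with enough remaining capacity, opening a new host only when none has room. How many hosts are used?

7

Sorted descending: 35, 35, 33, 32, 28, 26, 25, 11, 10, 8, 8, 5, 4.
host 1: place 35 vCPU, 13 vCPU left
host 2: place 35 vCPU, 13 vCPU left
host 3: place 33 vCPU, 15 vCPU left
host 4: place 32 vCPU, 16 vCPU left
host 5: place 28 vCPU, 20 vCPU left
host 6: place 26 vCPU, 22 vCPU left
host 7: place 25 vCPU, 23 vCPU left
host 1: place 11 vCPU, 2 vCPU left
host 2: place 10 vCPU, 3 vCPU left
host 3: place 8 vCPU, 7 vCPU left
host 4: place 8 vCPU, 8 vCPU left
host 3: place 5 vCPU, 2 vCPU left
host 4: place 4 vCPU, 4 vCPU left
Final hosts: [35,11] [35,10] [33,8,5] [32,8,4] [28] [26] [25].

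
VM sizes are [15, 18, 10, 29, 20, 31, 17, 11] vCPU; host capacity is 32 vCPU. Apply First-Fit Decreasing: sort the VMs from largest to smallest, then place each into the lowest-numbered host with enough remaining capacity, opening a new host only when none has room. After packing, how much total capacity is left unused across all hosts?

Sorted descending: 31, 29, 20, 18, 17, 15, 11, 10.
31 vCPU → host 1 (remaining 1 vCPU)
29 vCPU → host 2 (remaining 3 vCPU)
20 vCPU → host 3 (remaining 12 vCPU)
18 vCPU → host 4 (remaining 14 vCPU)
17 vCPU → host 5 (remaining 15 vCPU)
15 vCPU → host 5 (remaining 0 vCPU)
11 vCPU → host 3 (remaining 1 vCPU)
10 vCPU → host 4 (remaining 4 vCPU)
5 hosts × 32 vCPU = 160 vCPU; used 151 vCPU; unused 9 vCPU.

9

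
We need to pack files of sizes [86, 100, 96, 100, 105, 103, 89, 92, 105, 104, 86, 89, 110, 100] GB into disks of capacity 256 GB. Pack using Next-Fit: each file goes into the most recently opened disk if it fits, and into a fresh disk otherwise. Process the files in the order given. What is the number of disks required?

7 disks

Put 86 GB in disk 1; 170 GB remain.
Put 100 GB in disk 1; 70 GB remain.
Put 96 GB in disk 2; 160 GB remain.
Put 100 GB in disk 2; 60 GB remain.
Put 105 GB in disk 3; 151 GB remain.
Put 103 GB in disk 3; 48 GB remain.
Put 89 GB in disk 4; 167 GB remain.
Put 92 GB in disk 4; 75 GB remain.
Put 105 GB in disk 5; 151 GB remain.
Put 104 GB in disk 5; 47 GB remain.
Put 86 GB in disk 6; 170 GB remain.
Put 89 GB in disk 6; 81 GB remain.
Put 110 GB in disk 7; 146 GB remain.
Put 100 GB in disk 7; 46 GB remain.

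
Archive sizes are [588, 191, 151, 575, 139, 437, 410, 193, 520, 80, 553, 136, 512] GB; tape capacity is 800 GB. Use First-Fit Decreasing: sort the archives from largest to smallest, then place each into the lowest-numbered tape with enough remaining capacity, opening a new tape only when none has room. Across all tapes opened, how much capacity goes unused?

1115

Sorted descending: 588, 575, 553, 520, 512, 437, 410, 193, 191, 151, 139, 136, 80.
tape 1: place 588 GB, 212 GB left
tape 2: place 575 GB, 225 GB left
tape 3: place 553 GB, 247 GB left
tape 4: place 520 GB, 280 GB left
tape 5: place 512 GB, 288 GB left
tape 6: place 437 GB, 363 GB left
tape 7: place 410 GB, 390 GB left
tape 1: place 193 GB, 19 GB left
tape 2: place 191 GB, 34 GB left
tape 3: place 151 GB, 96 GB left
tape 4: place 139 GB, 141 GB left
tape 4: place 136 GB, 5 GB left
tape 3: place 80 GB, 16 GB left
7 tapes × 800 GB = 5600 GB; used 4485 GB; unused 1115 GB.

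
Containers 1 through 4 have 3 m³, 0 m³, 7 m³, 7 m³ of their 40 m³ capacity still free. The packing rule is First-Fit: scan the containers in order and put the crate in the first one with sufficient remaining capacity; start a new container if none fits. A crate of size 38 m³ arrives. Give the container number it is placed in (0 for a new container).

No container has ≥ 38 m³ free, so a new container is opened.

0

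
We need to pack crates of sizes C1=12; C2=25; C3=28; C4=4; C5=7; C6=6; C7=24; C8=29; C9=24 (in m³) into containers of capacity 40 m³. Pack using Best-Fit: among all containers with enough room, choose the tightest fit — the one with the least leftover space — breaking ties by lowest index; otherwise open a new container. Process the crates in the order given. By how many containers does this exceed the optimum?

Best-Fit: [12,25] [28,4,7] [6,24] [29] [24] → 5 containers.
5 crates exceed 20 m³ (half the capacity), and no two of those can share a container, so at least 5 containers are needed.
So 5 is already optimal.

0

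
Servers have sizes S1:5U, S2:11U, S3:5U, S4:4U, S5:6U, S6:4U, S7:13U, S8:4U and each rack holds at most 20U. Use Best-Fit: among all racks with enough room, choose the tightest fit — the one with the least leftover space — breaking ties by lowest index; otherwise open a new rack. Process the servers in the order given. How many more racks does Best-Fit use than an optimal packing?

Best-Fit: [5,11,4] [5,6,4,4] [13] → 3 racks.
Total size 52U; any packing needs at least ⌈52/20⌉ = 3 racks.
So 3 is already optimal.

0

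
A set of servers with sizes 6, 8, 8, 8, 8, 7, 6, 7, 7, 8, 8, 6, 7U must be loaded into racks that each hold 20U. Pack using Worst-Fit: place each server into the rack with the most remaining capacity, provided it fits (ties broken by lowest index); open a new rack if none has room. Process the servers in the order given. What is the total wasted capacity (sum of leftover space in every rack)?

6U → rack 1 (remaining 14U)
8U → rack 1 (remaining 6U)
8U → rack 2 (remaining 12U)
8U → rack 2 (remaining 4U)
8U → rack 3 (remaining 12U)
7U → rack 3 (remaining 5U)
6U → rack 1 (remaining 0U)
7U → rack 4 (remaining 13U)
7U → rack 4 (remaining 6U)
8U → rack 5 (remaining 12U)
8U → rack 5 (remaining 4U)
6U → rack 4 (remaining 0U)
7U → rack 6 (remaining 13U)
6 racks × 20U = 120U; used 94U; unused 26U.

26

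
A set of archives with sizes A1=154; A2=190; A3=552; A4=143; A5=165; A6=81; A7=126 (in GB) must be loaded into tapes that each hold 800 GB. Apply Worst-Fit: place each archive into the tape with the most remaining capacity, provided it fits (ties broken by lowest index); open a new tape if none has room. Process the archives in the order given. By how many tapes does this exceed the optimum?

0

Worst-Fit: [154,190,143,165] [552,81,126] → 2 tapes.
Total size 1411 GB; any packing needs at least ⌈1411/800⌉ = 2 tapes.
So 2 is already optimal.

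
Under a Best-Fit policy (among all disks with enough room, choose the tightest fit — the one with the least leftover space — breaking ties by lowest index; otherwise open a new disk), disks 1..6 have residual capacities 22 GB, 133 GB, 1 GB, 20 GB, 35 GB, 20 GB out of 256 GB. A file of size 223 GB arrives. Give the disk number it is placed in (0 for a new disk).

No disk has ≥ 223 GB free, so a new disk is opened.

0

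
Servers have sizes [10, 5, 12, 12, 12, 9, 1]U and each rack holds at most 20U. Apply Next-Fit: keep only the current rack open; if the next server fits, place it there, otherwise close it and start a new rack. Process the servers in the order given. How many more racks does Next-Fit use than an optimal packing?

Next-Fit: [10,5] [12] [12] [12] [9,1] → 5 racks.
Total size 61U; any packing needs at least ⌈61/20⌉ = 4 racks.
An optimal packing achieves that bound: [12,5,1] [12] [12] [10,9] → 4 racks.
Excess: 5 − 4 = 1.

1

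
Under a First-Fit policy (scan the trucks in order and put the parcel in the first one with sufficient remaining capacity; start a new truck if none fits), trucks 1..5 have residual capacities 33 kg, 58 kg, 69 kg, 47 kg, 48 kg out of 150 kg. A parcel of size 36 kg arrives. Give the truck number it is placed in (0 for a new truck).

2

Trucks with room: truck 2 (58 kg), truck 3 (69 kg), truck 4 (47 kg), truck 5 (48 kg).
The first with room is truck 2.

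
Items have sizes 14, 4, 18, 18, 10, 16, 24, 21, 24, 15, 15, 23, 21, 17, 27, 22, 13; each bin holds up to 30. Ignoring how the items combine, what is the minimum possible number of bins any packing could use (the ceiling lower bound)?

Total size = 14 + 4 + 18 + 18 + 10 + 16 + 24 + 21 + 24 + 15 + 15 + 23 + 21 + 17 + 27 + 22 + 13 = 302.
⌈302 / 30⌉ = 11.

11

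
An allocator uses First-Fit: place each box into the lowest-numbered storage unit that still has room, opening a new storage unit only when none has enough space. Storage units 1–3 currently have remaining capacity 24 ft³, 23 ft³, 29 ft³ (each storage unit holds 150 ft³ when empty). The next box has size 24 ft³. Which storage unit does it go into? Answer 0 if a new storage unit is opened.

Storage units with room: storage unit 1 (24 ft³), storage unit 3 (29 ft³).
The first with room is storage unit 1.

1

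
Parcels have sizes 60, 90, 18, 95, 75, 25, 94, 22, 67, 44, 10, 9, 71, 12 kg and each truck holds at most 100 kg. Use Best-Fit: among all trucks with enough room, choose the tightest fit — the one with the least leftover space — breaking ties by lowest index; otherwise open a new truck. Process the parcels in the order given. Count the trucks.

8

Put 60 kg in truck 1; 40 kg remain.
Put 90 kg in truck 2; 10 kg remain.
Put 18 kg in truck 1; 22 kg remain.
Put 95 kg in truck 3; 5 kg remain.
Put 75 kg in truck 4; 25 kg remain.
Put 25 kg in truck 4; 0 kg remain.
Put 94 kg in truck 5; 6 kg remain.
Put 22 kg in truck 1; 0 kg remain.
Put 67 kg in truck 6; 33 kg remain.
Put 44 kg in truck 7; 56 kg remain.
Put 10 kg in truck 2; 0 kg remain.
Put 9 kg in truck 6; 24 kg remain.
Put 71 kg in truck 8; 29 kg remain.
Put 12 kg in truck 6; 12 kg remain.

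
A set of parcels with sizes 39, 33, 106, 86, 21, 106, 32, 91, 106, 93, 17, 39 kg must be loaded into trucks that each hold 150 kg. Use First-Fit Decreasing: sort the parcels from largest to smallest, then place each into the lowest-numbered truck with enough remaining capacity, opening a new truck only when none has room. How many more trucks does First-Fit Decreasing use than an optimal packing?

0

First-Fit Decreasing: [106,39] [106,39] [106,33] [93,32,21] [91,17] [86] → 6 trucks.
Total size 769 kg; any packing needs at least ⌈769/150⌉ = 6 trucks.
So 6 is already optimal.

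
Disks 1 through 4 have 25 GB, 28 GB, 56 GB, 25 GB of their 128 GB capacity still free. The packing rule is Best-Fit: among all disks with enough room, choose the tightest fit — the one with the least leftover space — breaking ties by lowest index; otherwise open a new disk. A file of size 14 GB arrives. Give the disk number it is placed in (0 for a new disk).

1

Disks with room: disk 1 (25 GB), disk 2 (28 GB), disk 3 (56 GB), disk 4 (25 GB).
Tightest fit is disk 1 with 25 GB free.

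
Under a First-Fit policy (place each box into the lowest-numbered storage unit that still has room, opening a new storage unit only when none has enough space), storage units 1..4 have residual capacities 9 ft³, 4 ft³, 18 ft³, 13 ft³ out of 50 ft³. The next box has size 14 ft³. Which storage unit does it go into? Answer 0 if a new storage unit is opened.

3

Storage units with room: storage unit 3 (18 ft³).
The first with room is storage unit 3.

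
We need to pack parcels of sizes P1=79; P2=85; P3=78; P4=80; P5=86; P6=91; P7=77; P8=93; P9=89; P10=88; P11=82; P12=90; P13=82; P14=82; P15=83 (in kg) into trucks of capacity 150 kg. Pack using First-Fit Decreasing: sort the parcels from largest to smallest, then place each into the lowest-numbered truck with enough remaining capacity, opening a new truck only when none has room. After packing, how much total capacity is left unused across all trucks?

Sorted descending: 93, 91, 90, 89, 88, 86, 85, 83, 82, 82, 82, 80, 79, 78, 77.
truck 1: place 93 kg, 57 kg left
truck 2: place 91 kg, 59 kg left
truck 3: place 90 kg, 60 kg left
truck 4: place 89 kg, 61 kg left
truck 5: place 88 kg, 62 kg left
truck 6: place 86 kg, 64 kg left
truck 7: place 85 kg, 65 kg left
truck 8: place 83 kg, 67 kg left
truck 9: place 82 kg, 68 kg left
truck 10: place 82 kg, 68 kg left
truck 11: place 82 kg, 68 kg left
truck 12: place 80 kg, 70 kg left
truck 13: place 79 kg, 71 kg left
truck 14: place 78 kg, 72 kg left
truck 15: place 77 kg, 73 kg left
15 trucks × 150 kg = 2250 kg; used 1265 kg; unused 985 kg.

985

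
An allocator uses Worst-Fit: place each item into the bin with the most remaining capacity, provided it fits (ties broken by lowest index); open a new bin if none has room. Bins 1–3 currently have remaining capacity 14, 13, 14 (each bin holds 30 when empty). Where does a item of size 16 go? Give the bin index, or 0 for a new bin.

0

No bin has ≥ 16 free, so a new bin is opened.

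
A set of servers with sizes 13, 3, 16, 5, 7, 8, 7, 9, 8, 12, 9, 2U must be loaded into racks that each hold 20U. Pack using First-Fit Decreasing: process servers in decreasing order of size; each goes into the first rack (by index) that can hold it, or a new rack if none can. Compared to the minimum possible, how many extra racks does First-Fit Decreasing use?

0

First-Fit Decreasing: [16,3] [13,7] [12,8] [9,9,2] [8,7,5] → 5 racks.
Total size 99U; any packing needs at least ⌈99/20⌉ = 5 racks.
So 5 is already optimal.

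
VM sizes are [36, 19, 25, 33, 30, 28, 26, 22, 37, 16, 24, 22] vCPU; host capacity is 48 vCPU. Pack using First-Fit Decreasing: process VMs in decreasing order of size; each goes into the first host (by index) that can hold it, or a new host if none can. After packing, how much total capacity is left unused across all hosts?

66

Sorted descending: 37, 36, 33, 30, 28, 26, 25, 24, 22, 22, 19, 16.
host 1: place 37 vCPU, 11 vCPU left
host 2: place 36 vCPU, 12 vCPU left
host 3: place 33 vCPU, 15 vCPU left
host 4: place 30 vCPU, 18 vCPU left
host 5: place 28 vCPU, 20 vCPU left
host 6: place 26 vCPU, 22 vCPU left
host 7: place 25 vCPU, 23 vCPU left
host 8: place 24 vCPU, 24 vCPU left
host 6: place 22 vCPU, 0 vCPU left
host 7: place 22 vCPU, 1 vCPU left
host 5: place 19 vCPU, 1 vCPU left
host 4: place 16 vCPU, 2 vCPU left
8 hosts × 48 vCPU = 384 vCPU; used 318 vCPU; unused 66 vCPU.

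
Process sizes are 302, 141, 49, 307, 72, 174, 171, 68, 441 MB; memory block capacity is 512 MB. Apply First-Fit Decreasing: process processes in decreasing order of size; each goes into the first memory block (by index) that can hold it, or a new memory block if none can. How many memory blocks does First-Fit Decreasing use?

Sorted descending: 441, 307, 302, 174, 171, 141, 72, 68, 49.
441 MB → memory block 1 (remaining 71 MB)
307 MB → memory block 2 (remaining 205 MB)
302 MB → memory block 3 (remaining 210 MB)
174 MB → memory block 2 (remaining 31 MB)
171 MB → memory block 3 (remaining 39 MB)
141 MB → memory block 4 (remaining 371 MB)
72 MB → memory block 4 (remaining 299 MB)
68 MB → memory block 1 (remaining 3 MB)
49 MB → memory block 4 (remaining 250 MB)
Final memory blocks: [441,68] [307,174] [302,171] [141,72,49].

4 memory blocks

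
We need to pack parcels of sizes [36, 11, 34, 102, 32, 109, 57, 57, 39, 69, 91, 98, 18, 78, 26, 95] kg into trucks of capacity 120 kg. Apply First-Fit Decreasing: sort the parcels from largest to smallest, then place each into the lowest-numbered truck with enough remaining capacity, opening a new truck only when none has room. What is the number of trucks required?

9

Sorted descending: 109, 102, 98, 95, 91, 78, 69, 57, 57, 39, 36, 34, 32, 26, 18, 11.
109 kg → truck 1 (remaining 11 kg)
102 kg → truck 2 (remaining 18 kg)
98 kg → truck 3 (remaining 22 kg)
95 kg → truck 4 (remaining 25 kg)
91 kg → truck 5 (remaining 29 kg)
78 kg → truck 6 (remaining 42 kg)
69 kg → truck 7 (remaining 51 kg)
57 kg → truck 8 (remaining 63 kg)
57 kg → truck 8 (remaining 6 kg)
39 kg → truck 6 (remaining 3 kg)
36 kg → truck 7 (remaining 15 kg)
34 kg → truck 9 (remaining 86 kg)
32 kg → truck 9 (remaining 54 kg)
26 kg → truck 5 (remaining 3 kg)
18 kg → truck 2 (remaining 0 kg)
11 kg → truck 1 (remaining 0 kg)
Final trucks: [109,11] [102,18] [98] [95] [91,26] [78,39] [69,36] [57,57] [34,32].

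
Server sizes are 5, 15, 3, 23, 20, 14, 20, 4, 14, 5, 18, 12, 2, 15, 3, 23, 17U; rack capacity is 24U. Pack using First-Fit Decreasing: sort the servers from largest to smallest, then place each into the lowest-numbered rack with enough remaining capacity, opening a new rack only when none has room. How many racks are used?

11 racks

Sorted descending: 23, 23, 20, 20, 18, 17, 15, 15, 14, 14, 12, 5, 5, 4, 3, 3, 2.
23U → rack 1 (remaining 1U)
23U → rack 2 (remaining 1U)
20U → rack 3 (remaining 4U)
20U → rack 4 (remaining 4U)
18U → rack 5 (remaining 6U)
17U → rack 6 (remaining 7U)
15U → rack 7 (remaining 9U)
15U → rack 8 (remaining 9U)
14U → rack 9 (remaining 10U)
14U → rack 10 (remaining 10U)
12U → rack 11 (remaining 12U)
5U → rack 5 (remaining 1U)
5U → rack 6 (remaining 2U)
4U → rack 3 (remaining 0U)
3U → rack 4 (remaining 1U)
3U → rack 7 (remaining 6U)
2U → rack 6 (remaining 0U)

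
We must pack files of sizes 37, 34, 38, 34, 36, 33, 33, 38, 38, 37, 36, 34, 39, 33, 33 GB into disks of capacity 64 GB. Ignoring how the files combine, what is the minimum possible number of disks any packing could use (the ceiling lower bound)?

Total size = 37 + 34 + 38 + 34 + 36 + 33 + 33 + 38 + 38 + 37 + 36 + 34 + 39 + 33 + 33 = 533 GB.
⌈533 / 64⌉ = 9.

9 disks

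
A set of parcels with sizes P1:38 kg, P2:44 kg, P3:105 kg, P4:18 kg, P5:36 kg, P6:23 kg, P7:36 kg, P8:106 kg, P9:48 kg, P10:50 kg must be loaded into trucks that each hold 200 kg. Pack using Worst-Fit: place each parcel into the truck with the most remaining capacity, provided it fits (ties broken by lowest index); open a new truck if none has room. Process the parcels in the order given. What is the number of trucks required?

P1 (38 kg) → truck 1 (remaining 162 kg)
P2 (44 kg) → truck 1 (remaining 118 kg)
P3 (105 kg) → truck 1 (remaining 13 kg)
P4 (18 kg) → truck 2 (remaining 182 kg)
P5 (36 kg) → truck 2 (remaining 146 kg)
P6 (23 kg) → truck 2 (remaining 123 kg)
P7 (36 kg) → truck 2 (remaining 87 kg)
P8 (106 kg) → truck 3 (remaining 94 kg)
P9 (48 kg) → truck 3 (remaining 46 kg)
P10 (50 kg) → truck 2 (remaining 37 kg)

3 trucks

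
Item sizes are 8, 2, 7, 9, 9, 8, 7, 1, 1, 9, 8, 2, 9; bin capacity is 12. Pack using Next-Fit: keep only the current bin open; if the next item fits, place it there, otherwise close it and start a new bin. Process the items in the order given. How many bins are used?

9

Put 8 in bin 1; 4 remain.
Put 2 in bin 1; 2 remain.
Put 7 in bin 2; 5 remain.
Put 9 in bin 3; 3 remain.
Put 9 in bin 4; 3 remain.
Put 8 in bin 5; 4 remain.
Put 7 in bin 6; 5 remain.
Put 1 in bin 6; 4 remain.
Put 1 in bin 6; 3 remain.
Put 9 in bin 7; 3 remain.
Put 8 in bin 8; 4 remain.
Put 2 in bin 8; 2 remain.
Put 9 in bin 9; 3 remain.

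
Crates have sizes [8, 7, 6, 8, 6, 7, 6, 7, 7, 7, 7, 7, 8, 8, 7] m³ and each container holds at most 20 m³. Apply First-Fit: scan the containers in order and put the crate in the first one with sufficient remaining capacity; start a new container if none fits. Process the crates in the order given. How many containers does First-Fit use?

7 containers

Put 8 m³ in container 1; 12 m³ remain.
Put 7 m³ in container 1; 5 m³ remain.
Put 6 m³ in container 2; 14 m³ remain.
Put 8 m³ in container 2; 6 m³ remain.
Put 6 m³ in container 2; 0 m³ remain.
Put 7 m³ in container 3; 13 m³ remain.
Put 6 m³ in container 3; 7 m³ remain.
Put 7 m³ in container 3; 0 m³ remain.
Put 7 m³ in container 4; 13 m³ remain.
Put 7 m³ in container 4; 6 m³ remain.
Put 7 m³ in container 5; 13 m³ remain.
Put 7 m³ in container 5; 6 m³ remain.
Put 8 m³ in container 6; 12 m³ remain.
Put 8 m³ in container 6; 4 m³ remain.
Put 7 m³ in container 7; 13 m³ remain.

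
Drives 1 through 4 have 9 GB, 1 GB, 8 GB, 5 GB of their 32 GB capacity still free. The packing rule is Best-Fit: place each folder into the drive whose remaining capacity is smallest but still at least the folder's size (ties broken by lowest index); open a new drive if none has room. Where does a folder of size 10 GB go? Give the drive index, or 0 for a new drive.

0

No drive has ≥ 10 GB free, so a new drive is opened.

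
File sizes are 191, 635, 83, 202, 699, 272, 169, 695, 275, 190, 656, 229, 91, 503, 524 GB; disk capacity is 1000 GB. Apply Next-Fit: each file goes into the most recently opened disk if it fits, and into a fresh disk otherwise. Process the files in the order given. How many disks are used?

7

191 GB → disk 1 (remaining 809 GB)
635 GB → disk 1 (remaining 174 GB)
83 GB → disk 1 (remaining 91 GB)
202 GB → disk 2 (remaining 798 GB)
699 GB → disk 2 (remaining 99 GB)
272 GB → disk 3 (remaining 728 GB)
169 GB → disk 3 (remaining 559 GB)
695 GB → disk 4 (remaining 305 GB)
275 GB → disk 4 (remaining 30 GB)
190 GB → disk 5 (remaining 810 GB)
656 GB → disk 5 (remaining 154 GB)
229 GB → disk 6 (remaining 771 GB)
91 GB → disk 6 (remaining 680 GB)
503 GB → disk 6 (remaining 177 GB)
524 GB → disk 7 (remaining 476 GB)
Final disks: [191,635,83] [202,699] [272,169] [695,275] [190,656] [229,91,503] [524].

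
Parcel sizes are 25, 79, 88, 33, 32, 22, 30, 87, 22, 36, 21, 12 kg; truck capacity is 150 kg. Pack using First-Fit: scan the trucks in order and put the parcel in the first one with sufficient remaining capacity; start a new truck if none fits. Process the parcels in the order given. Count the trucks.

Put 25 kg in truck 1; 125 kg remain.
Put 79 kg in truck 1; 46 kg remain.
Put 88 kg in truck 2; 62 kg remain.
Put 33 kg in truck 1; 13 kg remain.
Put 32 kg in truck 2; 30 kg remain.
Put 22 kg in truck 2; 8 kg remain.
Put 30 kg in truck 3; 120 kg remain.
Put 87 kg in truck 3; 33 kg remain.
Put 22 kg in truck 3; 11 kg remain.
Put 36 kg in truck 4; 114 kg remain.
Put 21 kg in truck 4; 93 kg remain.
Put 12 kg in truck 1; 1 kg remain.

4 trucks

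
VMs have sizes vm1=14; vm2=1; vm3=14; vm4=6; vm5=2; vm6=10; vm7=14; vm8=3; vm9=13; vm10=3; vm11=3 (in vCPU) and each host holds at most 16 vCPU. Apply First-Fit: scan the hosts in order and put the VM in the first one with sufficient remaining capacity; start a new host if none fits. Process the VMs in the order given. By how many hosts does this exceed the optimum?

First-Fit: [14,1] [14,2] [6,10] [14] [3,13] [3,3] → 6 hosts.
Total size 83 vCPU; any packing needs at least ⌈83/16⌉ = 6 hosts.
So 6 is already optimal.

0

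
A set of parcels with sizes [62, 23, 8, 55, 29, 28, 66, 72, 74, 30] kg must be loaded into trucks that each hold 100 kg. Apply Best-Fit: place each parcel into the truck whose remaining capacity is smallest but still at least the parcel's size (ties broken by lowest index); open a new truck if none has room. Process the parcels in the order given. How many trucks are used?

6 trucks

truck 1: place 62 kg, 38 kg left
truck 1: place 23 kg, 15 kg left
truck 1: place 8 kg, 7 kg left
truck 2: place 55 kg, 45 kg left
truck 2: place 29 kg, 16 kg left
truck 3: place 28 kg, 72 kg left
truck 3: place 66 kg, 6 kg left
truck 4: place 72 kg, 28 kg left
truck 5: place 74 kg, 26 kg left
truck 6: place 30 kg, 70 kg left
Final trucks: [62,23,8] [55,29] [28,66] [72] [74] [30].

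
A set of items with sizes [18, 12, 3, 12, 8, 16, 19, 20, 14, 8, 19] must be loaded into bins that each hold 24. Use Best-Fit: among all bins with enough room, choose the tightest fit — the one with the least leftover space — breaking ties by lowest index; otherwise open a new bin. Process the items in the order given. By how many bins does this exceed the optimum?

0

Best-Fit: [18,3] [12,12] [8,16] [19] [20] [14,8] [19] → 7 bins.
Total size 149; any packing needs at least ⌈149/24⌉ = 7 bins.
So 7 is already optimal.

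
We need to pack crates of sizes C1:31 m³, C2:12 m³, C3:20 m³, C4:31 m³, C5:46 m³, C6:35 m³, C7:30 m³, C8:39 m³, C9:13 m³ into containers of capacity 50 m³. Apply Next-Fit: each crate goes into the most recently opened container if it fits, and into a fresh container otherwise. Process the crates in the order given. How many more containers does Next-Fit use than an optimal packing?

2

Next-Fit: [31,12] [20] [31] [46] [35] [30] [39] [13] → 8 containers.
Total size 257 m³; any packing needs at least ⌈257/50⌉ = 6 containers.
An optimal packing achieves that bound: [46] [39] [35,13] [31,12] [31] [30,20] → 6 containers.
Excess: 8 − 6 = 2.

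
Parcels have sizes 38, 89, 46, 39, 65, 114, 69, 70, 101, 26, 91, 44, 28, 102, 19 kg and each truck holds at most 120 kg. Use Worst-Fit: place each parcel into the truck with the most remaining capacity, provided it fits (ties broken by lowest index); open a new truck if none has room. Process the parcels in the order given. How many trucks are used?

truck 1: place 38 kg, 82 kg left
truck 2: place 89 kg, 31 kg left
truck 1: place 46 kg, 36 kg left
truck 3: place 39 kg, 81 kg left
truck 3: place 65 kg, 16 kg left
truck 4: place 114 kg, 6 kg left
truck 5: place 69 kg, 51 kg left
truck 6: place 70 kg, 50 kg left
truck 7: place 101 kg, 19 kg left
truck 5: place 26 kg, 25 kg left
truck 8: place 91 kg, 29 kg left
truck 6: place 44 kg, 6 kg left
truck 1: place 28 kg, 8 kg left
truck 9: place 102 kg, 18 kg left
truck 2: place 19 kg, 12 kg left
Final trucks: [38,46,28] [89,19] [39,65] [114] [69,26] [70,44] [101] [91] [102].

9 trucks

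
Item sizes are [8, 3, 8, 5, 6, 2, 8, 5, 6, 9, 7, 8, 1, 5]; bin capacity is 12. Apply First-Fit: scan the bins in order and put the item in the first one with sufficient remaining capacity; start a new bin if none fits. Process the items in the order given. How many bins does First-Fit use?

Put 8 in bin 1; 4 remain.
Put 3 in bin 1; 1 remain.
Put 8 in bin 2; 4 remain.
Put 5 in bin 3; 7 remain.
Put 6 in bin 3; 1 remain.
Put 2 in bin 2; 2 remain.
Put 8 in bin 4; 4 remain.
Put 5 in bin 5; 7 remain.
Put 6 in bin 5; 1 remain.
Put 9 in bin 6; 3 remain.
Put 7 in bin 7; 5 remain.
Put 8 in bin 8; 4 remain.
Put 1 in bin 1; 0 remain.
Put 5 in bin 7; 0 remain.
Final bins: [8,3,1] [8,2] [5,6] [8] [5,6] [9] [7,5] [8].

8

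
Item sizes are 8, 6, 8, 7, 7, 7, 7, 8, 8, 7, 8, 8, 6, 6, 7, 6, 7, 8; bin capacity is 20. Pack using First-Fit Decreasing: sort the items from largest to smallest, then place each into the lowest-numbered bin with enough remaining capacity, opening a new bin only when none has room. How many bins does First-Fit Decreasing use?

Sorted descending: 8, 8, 8, 8, 8, 8, 8, 7, 7, 7, 7, 7, 7, 7, 6, 6, 6, 6.
Put 8 in bin 1; 12 remain.
Put 8 in bin 1; 4 remain.
Put 8 in bin 2; 12 remain.
Put 8 in bin 2; 4 remain.
Put 8 in bin 3; 12 remain.
Put 8 in bin 3; 4 remain.
Put 8 in bin 4; 12 remain.
Put 7 in bin 4; 5 remain.
Put 7 in bin 5; 13 remain.
Put 7 in bin 5; 6 remain.
Put 7 in bin 6; 13 remain.
Put 7 in bin 6; 6 remain.
Put 7 in bin 7; 13 remain.
Put 7 in bin 7; 6 remain.
Put 6 in bin 5; 0 remain.
Put 6 in bin 6; 0 remain.
Put 6 in bin 7; 0 remain.
Put 6 in bin 8; 14 remain.

8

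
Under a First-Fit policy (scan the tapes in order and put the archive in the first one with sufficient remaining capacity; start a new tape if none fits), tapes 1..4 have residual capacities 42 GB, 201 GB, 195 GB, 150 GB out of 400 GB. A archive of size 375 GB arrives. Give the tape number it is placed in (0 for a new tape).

0

No tape has ≥ 375 GB free, so a new tape is opened.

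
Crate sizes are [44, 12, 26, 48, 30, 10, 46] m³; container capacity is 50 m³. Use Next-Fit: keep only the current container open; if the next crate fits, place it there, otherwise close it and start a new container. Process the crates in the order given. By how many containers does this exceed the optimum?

Next-Fit: [44] [12,26] [48] [30,10] [46] → 5 containers.
Total size 216 m³; any packing needs at least ⌈216/50⌉ = 5 containers.
So 5 is already optimal.

0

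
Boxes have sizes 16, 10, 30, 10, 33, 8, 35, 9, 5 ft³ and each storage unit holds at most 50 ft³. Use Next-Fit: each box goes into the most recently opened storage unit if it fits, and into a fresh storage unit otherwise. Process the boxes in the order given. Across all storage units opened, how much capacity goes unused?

44

Put 16 ft³ in storage unit 1; 34 ft³ remain.
Put 10 ft³ in storage unit 1; 24 ft³ remain.
Put 30 ft³ in storage unit 2; 20 ft³ remain.
Put 10 ft³ in storage unit 2; 10 ft³ remain.
Put 33 ft³ in storage unit 3; 17 ft³ remain.
Put 8 ft³ in storage unit 3; 9 ft³ remain.
Put 35 ft³ in storage unit 4; 15 ft³ remain.
Put 9 ft³ in storage unit 4; 6 ft³ remain.
Put 5 ft³ in storage unit 4; 1 ft³ remain.
4 storage units × 50 ft³ = 200 ft³; used 156 ft³; unused 44 ft³.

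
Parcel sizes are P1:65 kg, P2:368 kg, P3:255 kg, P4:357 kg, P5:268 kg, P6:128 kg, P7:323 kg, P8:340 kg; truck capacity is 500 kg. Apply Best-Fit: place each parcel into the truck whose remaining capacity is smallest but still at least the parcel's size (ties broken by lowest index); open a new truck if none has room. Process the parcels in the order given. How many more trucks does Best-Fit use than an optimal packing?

0

Best-Fit: [65,368] [255] [357,128] [268] [323] [340] → 6 trucks.
6 parcels exceed 250 kg (half the capacity), and no two of those can share a truck, so at least 6 trucks are needed.
So 6 is already optimal.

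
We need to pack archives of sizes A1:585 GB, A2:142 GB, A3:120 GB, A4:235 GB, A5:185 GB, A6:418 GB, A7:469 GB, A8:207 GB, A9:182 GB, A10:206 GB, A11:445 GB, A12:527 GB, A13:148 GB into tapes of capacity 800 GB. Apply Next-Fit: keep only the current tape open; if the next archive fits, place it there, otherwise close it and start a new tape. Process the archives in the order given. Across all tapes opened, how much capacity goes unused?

Put A1 (585 GB) in tape 1; 215 GB remain.
Put A2 (142 GB) in tape 1; 73 GB remain.
Put A3 (120 GB) in tape 2; 680 GB remain.
Put A4 (235 GB) in tape 2; 445 GB remain.
Put A5 (185 GB) in tape 2; 260 GB remain.
Put A6 (418 GB) in tape 3; 382 GB remain.
Put A7 (469 GB) in tape 4; 331 GB remain.
Put A8 (207 GB) in tape 4; 124 GB remain.
Put A9 (182 GB) in tape 5; 618 GB remain.
Put A10 (206 GB) in tape 5; 412 GB remain.
Put A11 (445 GB) in tape 6; 355 GB remain.
Put A12 (527 GB) in tape 7; 273 GB remain.
Put A13 (148 GB) in tape 7; 125 GB remain.
7 tapes × 800 GB = 5600 GB; used 3869 GB; unused 1731 GB.

1731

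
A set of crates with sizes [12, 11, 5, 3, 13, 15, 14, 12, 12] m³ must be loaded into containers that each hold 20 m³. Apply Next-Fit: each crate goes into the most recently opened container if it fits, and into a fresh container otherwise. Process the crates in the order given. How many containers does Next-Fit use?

12 m³ → container 1 (remaining 8 m³)
11 m³ → container 2 (remaining 9 m³)
5 m³ → container 2 (remaining 4 m³)
3 m³ → container 2 (remaining 1 m³)
13 m³ → container 3 (remaining 7 m³)
15 m³ → container 4 (remaining 5 m³)
14 m³ → container 5 (remaining 6 m³)
12 m³ → container 6 (remaining 8 m³)
12 m³ → container 7 (remaining 8 m³)
Final containers: [12] [11,5,3] [13] [15] [14] [12] [12].

7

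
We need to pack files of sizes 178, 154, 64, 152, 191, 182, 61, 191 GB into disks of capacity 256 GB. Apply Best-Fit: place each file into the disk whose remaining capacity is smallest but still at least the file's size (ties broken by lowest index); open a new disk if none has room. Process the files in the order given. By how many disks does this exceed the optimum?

Best-Fit: [178,64] [154] [152] [191,61] [182] [191] → 6 disks.
6 files exceed 128 GB (half the capacity), and no two of those can share a disk, so at least 6 disks are needed.
So 6 is already optimal.

0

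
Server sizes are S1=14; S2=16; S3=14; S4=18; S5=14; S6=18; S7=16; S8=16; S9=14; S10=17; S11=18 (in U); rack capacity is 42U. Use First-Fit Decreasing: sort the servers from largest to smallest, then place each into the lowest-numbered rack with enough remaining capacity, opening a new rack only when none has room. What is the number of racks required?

5 racks

Sorted descending: 18, 18, 18, 17, 16, 16, 16, 14, 14, 14, 14.
18U → rack 1 (remaining 24U)
18U → rack 1 (remaining 6U)
18U → rack 2 (remaining 24U)
17U → rack 2 (remaining 7U)
16U → rack 3 (remaining 26U)
16U → rack 3 (remaining 10U)
16U → rack 4 (remaining 26U)
14U → rack 4 (remaining 12U)
14U → rack 5 (remaining 28U)
14U → rack 5 (remaining 14U)
14U → rack 5 (remaining 0U)
Final racks: [18,18] [18,17] [16,16] [16,14] [14,14,14].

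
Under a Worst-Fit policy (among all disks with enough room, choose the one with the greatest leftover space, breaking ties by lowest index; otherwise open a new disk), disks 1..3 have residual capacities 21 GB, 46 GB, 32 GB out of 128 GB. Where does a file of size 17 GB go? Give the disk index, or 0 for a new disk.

2

Disks with room: disk 1 (21 GB), disk 2 (46 GB), disk 3 (32 GB).
Most room is disk 2 with 46 GB free.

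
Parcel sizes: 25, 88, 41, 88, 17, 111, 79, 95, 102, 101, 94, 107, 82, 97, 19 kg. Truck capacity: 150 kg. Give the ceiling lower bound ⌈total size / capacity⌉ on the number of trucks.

8

Total size = 25 + 88 + 41 + 88 + 17 + 111 + 79 + 95 + 102 + 101 + 94 + 107 + 82 + 97 + 19 = 1146 kg.
⌈1146 / 150⌉ = 8.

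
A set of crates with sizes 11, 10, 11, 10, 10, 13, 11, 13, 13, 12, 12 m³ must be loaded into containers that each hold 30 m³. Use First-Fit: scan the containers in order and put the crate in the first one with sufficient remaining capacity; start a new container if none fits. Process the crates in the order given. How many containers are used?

6

11 m³ → container 1 (remaining 19 m³)
10 m³ → container 1 (remaining 9 m³)
11 m³ → container 2 (remaining 19 m³)
10 m³ → container 2 (remaining 9 m³)
10 m³ → container 3 (remaining 20 m³)
13 m³ → container 3 (remaining 7 m³)
11 m³ → container 4 (remaining 19 m³)
13 m³ → container 4 (remaining 6 m³)
13 m³ → container 5 (remaining 17 m³)
12 m³ → container 5 (remaining 5 m³)
12 m³ → container 6 (remaining 18 m³)
Final containers: [11,10] [11,10] [10,13] [11,13] [13,12] [12].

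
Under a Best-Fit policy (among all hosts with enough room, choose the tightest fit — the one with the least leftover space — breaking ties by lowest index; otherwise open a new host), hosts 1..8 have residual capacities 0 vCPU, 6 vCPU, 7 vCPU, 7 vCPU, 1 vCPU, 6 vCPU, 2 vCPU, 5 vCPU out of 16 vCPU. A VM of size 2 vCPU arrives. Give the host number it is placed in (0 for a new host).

7

Hosts with room: host 2 (6 vCPU), host 3 (7 vCPU), host 4 (7 vCPU), host 6 (6 vCPU), host 7 (2 vCPU), host 8 (5 vCPU).
Tightest fit is host 7 with 2 vCPU free.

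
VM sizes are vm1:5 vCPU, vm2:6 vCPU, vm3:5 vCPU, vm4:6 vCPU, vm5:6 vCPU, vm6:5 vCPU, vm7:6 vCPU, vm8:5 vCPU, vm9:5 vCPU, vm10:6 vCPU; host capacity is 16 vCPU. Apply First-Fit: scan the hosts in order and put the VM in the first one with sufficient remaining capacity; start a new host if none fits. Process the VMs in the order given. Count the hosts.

vm1 (5 vCPU) → host 1 (remaining 11 vCPU)
vm2 (6 vCPU) → host 1 (remaining 5 vCPU)
vm3 (5 vCPU) → host 1 (remaining 0 vCPU)
vm4 (6 vCPU) → host 2 (remaining 10 vCPU)
vm5 (6 vCPU) → host 2 (remaining 4 vCPU)
vm6 (5 vCPU) → host 3 (remaining 11 vCPU)
vm7 (6 vCPU) → host 3 (remaining 5 vCPU)
vm8 (5 vCPU) → host 3 (remaining 0 vCPU)
vm9 (5 vCPU) → host 4 (remaining 11 vCPU)
vm10 (6 vCPU) → host 4 (remaining 5 vCPU)

4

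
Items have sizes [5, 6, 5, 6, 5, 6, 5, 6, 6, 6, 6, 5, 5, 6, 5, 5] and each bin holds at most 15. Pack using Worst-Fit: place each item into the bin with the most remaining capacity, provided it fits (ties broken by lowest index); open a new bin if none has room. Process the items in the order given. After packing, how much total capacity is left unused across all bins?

32

Put 5 in bin 1; 10 remain.
Put 6 in bin 1; 4 remain.
Put 5 in bin 2; 10 remain.
Put 6 in bin 2; 4 remain.
Put 5 in bin 3; 10 remain.
Put 6 in bin 3; 4 remain.
Put 5 in bin 4; 10 remain.
Put 6 in bin 4; 4 remain.
Put 6 in bin 5; 9 remain.
Put 6 in bin 5; 3 remain.
Put 6 in bin 6; 9 remain.
Put 5 in bin 6; 4 remain.
Put 5 in bin 7; 10 remain.
Put 6 in bin 7; 4 remain.
Put 5 in bin 8; 10 remain.
Put 5 in bin 8; 5 remain.
8 bins × 15 = 120; used 88; unused 32.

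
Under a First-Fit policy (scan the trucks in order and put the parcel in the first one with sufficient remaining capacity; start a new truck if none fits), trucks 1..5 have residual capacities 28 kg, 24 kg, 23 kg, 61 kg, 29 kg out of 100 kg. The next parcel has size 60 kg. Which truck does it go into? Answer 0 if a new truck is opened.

Trucks with room: truck 4 (61 kg).
The first with room is truck 4.

4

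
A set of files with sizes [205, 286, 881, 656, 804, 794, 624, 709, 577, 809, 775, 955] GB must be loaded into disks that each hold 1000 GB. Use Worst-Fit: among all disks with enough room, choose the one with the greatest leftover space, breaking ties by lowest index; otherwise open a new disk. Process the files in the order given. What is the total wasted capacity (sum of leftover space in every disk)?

2925

205 GB → disk 1 (remaining 795 GB)
286 GB → disk 1 (remaining 509 GB)
881 GB → disk 2 (remaining 119 GB)
656 GB → disk 3 (remaining 344 GB)
804 GB → disk 4 (remaining 196 GB)
794 GB → disk 5 (remaining 206 GB)
624 GB → disk 6 (remaining 376 GB)
709 GB → disk 7 (remaining 291 GB)
577 GB → disk 8 (remaining 423 GB)
809 GB → disk 9 (remaining 191 GB)
775 GB → disk 10 (remaining 225 GB)
955 GB → disk 11 (remaining 45 GB)
11 disks × 1000 GB = 11000 GB; used 8075 GB; unused 2925 GB.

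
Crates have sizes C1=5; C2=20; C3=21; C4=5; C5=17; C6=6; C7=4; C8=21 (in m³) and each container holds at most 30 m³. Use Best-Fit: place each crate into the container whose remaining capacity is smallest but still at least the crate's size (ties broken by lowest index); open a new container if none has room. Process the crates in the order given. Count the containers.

4

Put C1 (5 m³) in container 1; 25 m³ remain.
Put C2 (20 m³) in container 1; 5 m³ remain.
Put C3 (21 m³) in container 2; 9 m³ remain.
Put C4 (5 m³) in container 1; 0 m³ remain.
Put C5 (17 m³) in container 3; 13 m³ remain.
Put C6 (6 m³) in container 2; 3 m³ remain.
Put C7 (4 m³) in container 3; 9 m³ remain.
Put C8 (21 m³) in container 4; 9 m³ remain.
Final containers: [5,20,5] [21,6] [17,4] [21].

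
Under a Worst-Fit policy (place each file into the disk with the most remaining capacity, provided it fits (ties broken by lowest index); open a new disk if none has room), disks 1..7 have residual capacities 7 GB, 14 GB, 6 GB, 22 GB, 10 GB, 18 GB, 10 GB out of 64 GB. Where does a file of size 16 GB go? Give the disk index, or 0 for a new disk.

Disks with room: disk 4 (22 GB), disk 6 (18 GB).
Most room is disk 4 with 22 GB free.

4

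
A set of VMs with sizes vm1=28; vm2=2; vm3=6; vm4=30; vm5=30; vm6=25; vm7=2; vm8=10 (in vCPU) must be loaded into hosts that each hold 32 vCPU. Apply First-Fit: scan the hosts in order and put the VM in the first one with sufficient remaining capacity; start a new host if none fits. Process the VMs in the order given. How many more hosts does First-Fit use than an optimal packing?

First-Fit: [28,2,2] [6,25] [30] [30] [10] → 5 hosts.
Total size 133 vCPU; any packing needs at least ⌈133/32⌉ = 5 hosts.
So 5 is already optimal.

0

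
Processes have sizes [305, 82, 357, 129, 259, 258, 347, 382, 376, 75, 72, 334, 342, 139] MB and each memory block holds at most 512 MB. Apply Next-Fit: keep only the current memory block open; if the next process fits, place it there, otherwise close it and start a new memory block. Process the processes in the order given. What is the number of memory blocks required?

305 MB → memory block 1 (remaining 207 MB)
82 MB → memory block 1 (remaining 125 MB)
357 MB → memory block 2 (remaining 155 MB)
129 MB → memory block 2 (remaining 26 MB)
259 MB → memory block 3 (remaining 253 MB)
258 MB → memory block 4 (remaining 254 MB)
347 MB → memory block 5 (remaining 165 MB)
382 MB → memory block 6 (remaining 130 MB)
376 MB → memory block 7 (remaining 136 MB)
75 MB → memory block 7 (remaining 61 MB)
72 MB → memory block 8 (remaining 440 MB)
334 MB → memory block 8 (remaining 106 MB)
342 MB → memory block 9 (remaining 170 MB)
139 MB → memory block 9 (remaining 31 MB)
Final memory blocks: [305,82] [357,129] [259] [258] [347] [382] [376,75] [72,334] [342,139].

9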